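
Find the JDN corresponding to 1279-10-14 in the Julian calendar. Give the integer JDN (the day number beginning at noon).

2188499

Equivalently 21 October 1279 (proleptic Gregorian).
JDN 2400001 is 17 November 1858 CE (Gregorian), MJD 0; the target day is −211502 days from there, so JDN = 2188499.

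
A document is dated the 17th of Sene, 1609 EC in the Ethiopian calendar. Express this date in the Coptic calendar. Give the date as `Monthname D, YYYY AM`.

Paoni 17, 1333 AM

Julian Day Number of the source date = 2311829.
Converting JDN 2311829 to the Coptic calendar gives 17 Paoni 1333 AM.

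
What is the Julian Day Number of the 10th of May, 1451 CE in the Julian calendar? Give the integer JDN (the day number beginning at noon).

Equivalently 19 May 1451 (proleptic Gregorian).
JDN 2400001 is 17 November 1858 CE (Gregorian), MJD 0; the target day is −148836 days from there, so JDN = 2251165.

2251165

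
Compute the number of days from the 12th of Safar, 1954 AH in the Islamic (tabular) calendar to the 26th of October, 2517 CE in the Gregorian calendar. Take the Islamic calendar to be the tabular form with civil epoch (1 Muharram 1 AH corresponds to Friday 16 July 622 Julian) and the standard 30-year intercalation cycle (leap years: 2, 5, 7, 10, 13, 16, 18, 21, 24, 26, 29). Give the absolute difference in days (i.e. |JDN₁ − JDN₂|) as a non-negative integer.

115

First date → JDN 2640559; second date → JDN 2640674.
The interval is |2640559 − 2640674| = 115 days.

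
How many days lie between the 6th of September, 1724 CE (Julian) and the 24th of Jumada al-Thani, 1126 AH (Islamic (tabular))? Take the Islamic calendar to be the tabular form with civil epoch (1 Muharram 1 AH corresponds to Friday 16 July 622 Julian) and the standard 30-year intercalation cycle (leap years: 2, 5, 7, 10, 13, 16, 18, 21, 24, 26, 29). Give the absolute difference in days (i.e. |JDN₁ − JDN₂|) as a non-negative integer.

JDN of the first date = 2350998.
JDN of the second date = 2347273.
|2347273 − 2350998| = 3725.

3725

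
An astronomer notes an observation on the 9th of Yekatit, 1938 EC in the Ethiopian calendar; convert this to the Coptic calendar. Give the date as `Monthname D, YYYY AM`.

Meshir 9, 1662 AM

The source date corresponds to 16 February 1946 in the Gregorian calendar (JDN 2431868).
That day falls on 9 Meshir 1662 AM in the Coptic calendar.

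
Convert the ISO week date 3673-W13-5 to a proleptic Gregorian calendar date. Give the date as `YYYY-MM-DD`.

ISO week 1 of 3673 is the week containing the first Thursday of 3673.
Week 13, day 5 (Friday) lands on 3673-03-31.

3673-03-31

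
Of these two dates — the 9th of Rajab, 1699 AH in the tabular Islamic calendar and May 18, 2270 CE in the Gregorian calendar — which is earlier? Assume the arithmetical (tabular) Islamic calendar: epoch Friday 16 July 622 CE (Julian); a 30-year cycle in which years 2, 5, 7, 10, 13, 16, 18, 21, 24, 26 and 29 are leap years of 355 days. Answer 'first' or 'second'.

The two dates have Julian Day Numbers 2550340 and 2550298 respectively.
Since 2550298 < 2550340, the second date comes first.

second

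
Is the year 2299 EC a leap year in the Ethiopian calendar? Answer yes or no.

2299 mod 4 = 3; in the Ethiopian calendar a year is leap when year mod 4 = 3, so it is a leap year.

yes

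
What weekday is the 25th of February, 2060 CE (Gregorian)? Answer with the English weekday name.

JDN 2473515 mod 7 = 2, and JDN 0 was a Monday, so this is a Wednesday.

Wednesday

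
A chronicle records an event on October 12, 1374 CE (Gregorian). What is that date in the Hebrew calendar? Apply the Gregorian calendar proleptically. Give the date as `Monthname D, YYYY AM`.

Julian Day Number of the source date = 2223188.
Converting JDN 2223188 to the Hebrew calendar gives 28 Tishrei 5135 AM.

Tishrei 28, 5135 AM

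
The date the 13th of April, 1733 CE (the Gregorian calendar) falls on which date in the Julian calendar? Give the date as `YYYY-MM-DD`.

1733-04-02

For dates in this range the Gregorian date is 11 days ahead of the Julian.
13 April 1733 Gregorian − 11 days → 2 April 1733 Julian.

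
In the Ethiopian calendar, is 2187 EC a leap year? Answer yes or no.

yes

2187 mod 4 = 3; in the Ethiopian calendar a year is leap when year mod 4 = 3, so it is a leap year.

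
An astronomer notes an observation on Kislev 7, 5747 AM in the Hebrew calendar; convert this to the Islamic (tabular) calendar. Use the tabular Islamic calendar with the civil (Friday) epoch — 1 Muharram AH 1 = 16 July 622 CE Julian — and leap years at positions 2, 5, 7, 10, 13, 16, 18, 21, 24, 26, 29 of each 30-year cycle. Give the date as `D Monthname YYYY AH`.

The source date corresponds to 9 December 1986 in the Gregorian calendar (JDN 2446774).
That day falls on 6 Rabi' al-Thani 1407 AH in the tabular Islamic calendar.

6 Rabi' al-Thani 1407 AH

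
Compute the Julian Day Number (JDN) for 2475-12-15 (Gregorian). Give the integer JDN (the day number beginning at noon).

JDN 2451545 is 1 January 2000 CE (Gregorian); the target day is +173839 days from there, so JDN = 2625384.

2625384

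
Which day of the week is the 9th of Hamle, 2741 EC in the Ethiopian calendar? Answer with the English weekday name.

Friday

In the Gregorian calendar this is 22 July 2749 (JDN 2725314).
2725314 ≡ 4 (mod 7); counting from Monday = 0 gives Friday.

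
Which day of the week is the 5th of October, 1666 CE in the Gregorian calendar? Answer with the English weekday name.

JDN 2329832 mod 7 = 1, and JDN 0 was a Monday, so this is a Tuesday.

Tuesday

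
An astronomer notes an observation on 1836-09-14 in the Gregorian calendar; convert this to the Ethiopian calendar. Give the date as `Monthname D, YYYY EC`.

Both dates share Julian Day Number 2391902; in the Ethiopian calendar that is 5 Meskerem 1829 EC.

Meskerem 5, 1829 EC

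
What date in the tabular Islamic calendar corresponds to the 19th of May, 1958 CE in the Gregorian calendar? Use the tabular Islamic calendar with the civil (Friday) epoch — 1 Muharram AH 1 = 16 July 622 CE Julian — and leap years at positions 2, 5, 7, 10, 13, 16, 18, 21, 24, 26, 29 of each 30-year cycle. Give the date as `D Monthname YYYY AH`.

Julian Day Number of the source date = 2436343.
Converting JDN 2436343 to the tabular Islamic calendar gives 29 Shawwal 1377 AH.

29 Shawwal 1377 AH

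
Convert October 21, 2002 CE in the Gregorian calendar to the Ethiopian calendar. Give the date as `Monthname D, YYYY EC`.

Julian Day Number of the source date = 2452569.
Converting JDN 2452569 to the Ethiopian calendar gives 11 Tikimt 1995 EC.

Tikimt 11, 1995 EC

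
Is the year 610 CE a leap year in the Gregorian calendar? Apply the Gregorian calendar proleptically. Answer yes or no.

610 is not divisible by 4, so it is a common year.

no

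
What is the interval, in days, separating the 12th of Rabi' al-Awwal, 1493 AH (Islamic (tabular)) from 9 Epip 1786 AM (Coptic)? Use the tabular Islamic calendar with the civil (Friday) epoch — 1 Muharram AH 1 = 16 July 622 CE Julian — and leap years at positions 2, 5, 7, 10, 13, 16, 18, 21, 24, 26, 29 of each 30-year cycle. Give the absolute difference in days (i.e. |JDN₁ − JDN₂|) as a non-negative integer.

JDN of the first date = 2477225.
JDN of the second date = 2477309.
|2477309 − 2477225| = 84.

84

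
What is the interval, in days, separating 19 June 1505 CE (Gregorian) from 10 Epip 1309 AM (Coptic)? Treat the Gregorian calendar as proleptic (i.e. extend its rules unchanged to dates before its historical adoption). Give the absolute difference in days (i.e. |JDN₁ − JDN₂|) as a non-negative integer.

32167

First date → JDN 2270919; second date → JDN 2303086.
The interval is |2270919 − 2303086| = 32167 days.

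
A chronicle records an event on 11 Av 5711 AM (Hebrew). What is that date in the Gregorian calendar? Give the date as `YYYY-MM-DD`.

1951-08-13

Julian Day Number of the source date = 2433872.
Converting JDN 2433872 to the Gregorian calendar gives 13 August 1951 CE.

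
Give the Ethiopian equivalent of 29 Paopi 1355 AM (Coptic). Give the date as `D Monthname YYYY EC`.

29 Tikimt 1631 EC

Julian Day Number of the source date = 2319636.
Converting JDN 2319636 to the Ethiopian calendar gives 29 Tikimt 1631 EC.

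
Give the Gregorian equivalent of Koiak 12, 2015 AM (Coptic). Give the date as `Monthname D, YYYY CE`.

December 23, 2298 CE

Julian Day Number of the source date = 2560744.
Converting JDN 2560744 to the Gregorian calendar gives 23 December 2298 CE.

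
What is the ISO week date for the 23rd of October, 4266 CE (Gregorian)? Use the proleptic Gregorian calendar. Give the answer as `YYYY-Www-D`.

4266-W43-2

The weekday is Tuesday (ISO weekday 2).
That Tuesday belongs to ISO week 43 of ISO year 4266.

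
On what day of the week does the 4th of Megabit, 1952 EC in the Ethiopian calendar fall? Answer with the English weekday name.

Sunday

Equivalently 13 March 1960 Gregorian, JDN 2437007.
Since JDN mod 7 = 6 (0 = Monday), the day is Sunday.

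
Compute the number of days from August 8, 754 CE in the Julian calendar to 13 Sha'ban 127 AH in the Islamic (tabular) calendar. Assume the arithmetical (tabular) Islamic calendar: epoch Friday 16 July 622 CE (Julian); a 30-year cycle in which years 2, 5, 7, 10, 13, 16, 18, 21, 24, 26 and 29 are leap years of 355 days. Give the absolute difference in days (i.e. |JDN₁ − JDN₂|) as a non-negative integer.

3367

First date → JDN 1996676; second date → JDN 1993309.
The interval is |1996676 − 1993309| = 3367 days.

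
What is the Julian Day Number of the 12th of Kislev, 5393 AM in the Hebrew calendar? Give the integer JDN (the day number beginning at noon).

Equivalently 25 November 1632 (Gregorian).
JDN 2400001 is 17 November 1858 CE (Gregorian), MJD 0; the target day is −82536 days from there, so JDN = 2317465.

2317465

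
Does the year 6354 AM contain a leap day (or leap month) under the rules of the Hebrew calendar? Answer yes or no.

yes

Hebrew year 6354 is year 8 of its 19-year Metonic cycle; leap years are at positions 3, 6, 8, 11, 14, 17, 19, so it is a leap year (13 months).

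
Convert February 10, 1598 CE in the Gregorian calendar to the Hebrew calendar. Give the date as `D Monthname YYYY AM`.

4 Adar I 5358 AM

Julian Day Number of the source date = 2304758.
Converting JDN 2304758 to the Hebrew calendar gives 4 Adar I 5358 AM.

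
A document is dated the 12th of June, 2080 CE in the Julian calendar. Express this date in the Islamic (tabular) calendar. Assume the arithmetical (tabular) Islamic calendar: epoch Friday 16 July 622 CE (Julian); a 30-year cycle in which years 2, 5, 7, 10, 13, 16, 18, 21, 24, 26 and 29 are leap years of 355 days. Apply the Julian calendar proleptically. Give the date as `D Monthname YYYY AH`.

The source date corresponds to 25 June 2080 in the Gregorian calendar (JDN 2480941).
That day falls on 7 Ramadan 1503 AH in the tabular Islamic calendar.

7 Ramadan 1503 AH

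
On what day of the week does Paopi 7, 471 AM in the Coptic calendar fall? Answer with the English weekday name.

Friday

This is JDN 1996733 (8 October 754 Gregorian).
1996733 ≡ 4 (mod 7); counting from Monday = 0 gives Friday.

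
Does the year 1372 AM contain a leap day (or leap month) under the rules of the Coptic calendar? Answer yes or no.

no

1372 mod 4 = 0; in the Coptic calendar a year is leap when year mod 4 = 3, so it is a common year.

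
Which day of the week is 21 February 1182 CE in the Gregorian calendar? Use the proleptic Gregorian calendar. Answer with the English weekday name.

Since JDN mod 7 = 6 (0 = Monday), the day is Sunday.

Sunday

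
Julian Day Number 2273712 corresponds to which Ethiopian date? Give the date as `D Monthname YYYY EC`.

The proleptic Gregorian equivalent of JDN 2273712 is 10 February 1513.
In the Ethiopian calendar that day is 6 Yekatit 1505 EC.

6 Yekatit 1505 EC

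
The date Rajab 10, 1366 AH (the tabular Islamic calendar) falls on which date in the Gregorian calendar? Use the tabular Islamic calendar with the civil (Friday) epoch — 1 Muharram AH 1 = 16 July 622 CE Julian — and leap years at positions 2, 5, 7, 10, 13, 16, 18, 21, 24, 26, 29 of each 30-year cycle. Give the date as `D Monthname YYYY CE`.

30 May 1947 CE

Both dates share Julian Day Number 2432336; in the Gregorian calendar that is 30 May 1947 CE.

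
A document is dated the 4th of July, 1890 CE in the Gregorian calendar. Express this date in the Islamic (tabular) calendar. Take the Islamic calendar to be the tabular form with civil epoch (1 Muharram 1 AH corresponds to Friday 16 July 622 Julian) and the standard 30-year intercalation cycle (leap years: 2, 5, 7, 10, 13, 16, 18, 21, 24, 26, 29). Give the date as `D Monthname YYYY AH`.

Julian Day Number of the source date = 2411553.
Converting JDN 2411553 to the tabular Islamic calendar gives 16 Dhu al-Qa'dah 1307 AH.

16 Dhu al-Qa'dah 1307 AH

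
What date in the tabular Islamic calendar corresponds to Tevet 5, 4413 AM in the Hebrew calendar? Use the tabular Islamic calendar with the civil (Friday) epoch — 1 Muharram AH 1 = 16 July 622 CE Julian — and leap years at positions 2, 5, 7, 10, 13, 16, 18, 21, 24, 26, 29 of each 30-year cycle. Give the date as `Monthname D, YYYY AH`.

Jumada al-Awwal 4, 32 AH

The source date corresponds to 14 December 652 in the proleptic Gregorian calendar (JDN 1959546).
That day falls on 4 Jumada al-Awwal 32 AH in the tabular Islamic calendar.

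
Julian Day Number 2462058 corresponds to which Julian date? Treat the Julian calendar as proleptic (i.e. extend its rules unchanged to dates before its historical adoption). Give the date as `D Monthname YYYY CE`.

The Gregorian equivalent of JDN 2462058 is 13 October 2028.
In the Julian calendar that day is 30 September 2028 CE.

30 September 2028 CE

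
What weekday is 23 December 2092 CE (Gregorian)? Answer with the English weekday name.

Tuesday

JDN 2485505 mod 7 = 1, and JDN 0 was a Monday, so this is a Tuesday.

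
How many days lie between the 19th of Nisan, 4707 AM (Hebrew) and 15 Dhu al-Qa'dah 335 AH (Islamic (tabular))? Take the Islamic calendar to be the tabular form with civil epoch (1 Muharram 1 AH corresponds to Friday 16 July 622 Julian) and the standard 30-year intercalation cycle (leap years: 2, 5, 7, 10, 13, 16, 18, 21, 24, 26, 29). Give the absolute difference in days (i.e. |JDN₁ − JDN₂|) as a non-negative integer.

56

JDN of the first date = 2067051.
JDN of the second date = 2067107.
|2067107 − 2067051| = 56.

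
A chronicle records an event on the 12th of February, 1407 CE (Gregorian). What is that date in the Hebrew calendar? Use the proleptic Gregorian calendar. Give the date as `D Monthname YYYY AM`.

25 Shevat 5167 AM

Julian Day Number of the source date = 2234998.
Converting JDN 2234998 to the Hebrew calendar gives 25 Shevat 5167 AM.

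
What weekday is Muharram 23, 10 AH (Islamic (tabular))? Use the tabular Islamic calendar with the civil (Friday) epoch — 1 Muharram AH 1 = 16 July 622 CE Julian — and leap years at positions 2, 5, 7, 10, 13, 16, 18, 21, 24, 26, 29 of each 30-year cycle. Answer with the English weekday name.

In the proleptic Gregorian calendar this is 4 May 631 (JDN 1951651).
Since JDN mod 7 = 2 (0 = Monday), the day is Wednesday.

Wednesday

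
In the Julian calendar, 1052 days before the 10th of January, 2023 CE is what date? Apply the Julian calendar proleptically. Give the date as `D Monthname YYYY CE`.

Counting 1052 days back from JDN 2459968 reaches JDN 2458916, which is 23 February 2020 CE.

23 February 2020 CE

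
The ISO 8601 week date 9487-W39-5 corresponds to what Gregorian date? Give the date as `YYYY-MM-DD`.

ISO week 1 of 9487 is the week containing the first Thursday of 9487.
Week 39, day 5 (Friday) lands on 9487-09-30.

9487-09-30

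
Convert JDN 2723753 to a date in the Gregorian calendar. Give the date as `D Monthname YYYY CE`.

Counting from JDN 2299161 = 15 Oct 1582 gives an offset of 424592 days.

13 April 2745 CE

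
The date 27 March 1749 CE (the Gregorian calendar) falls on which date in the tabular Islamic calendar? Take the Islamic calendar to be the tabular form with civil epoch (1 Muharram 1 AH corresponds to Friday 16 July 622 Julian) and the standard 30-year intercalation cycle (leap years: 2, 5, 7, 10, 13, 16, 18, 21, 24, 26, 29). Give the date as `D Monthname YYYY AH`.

Julian Day Number of the source date = 2359955.
Converting JDN 2359955 to the tabular Islamic calendar gives 7 Rabi' al-Thani 1162 AH.

7 Rabi' al-Thani 1162 AH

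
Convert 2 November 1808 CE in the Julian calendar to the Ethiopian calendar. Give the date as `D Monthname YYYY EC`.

6 Hidar 1801 EC

Both dates share Julian Day Number 2381736; in the Ethiopian calendar that is 6 Hidar 1801 EC.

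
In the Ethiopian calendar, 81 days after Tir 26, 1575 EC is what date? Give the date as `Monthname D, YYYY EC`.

Miyazya 17, 1575 EC

JDN of Tir 26, 1575 EC = 2299269.
2299269 + 81 = 2299350.
JDN 2299350 in the Ethiopian calendar is Miyazya 17, 1575 EC.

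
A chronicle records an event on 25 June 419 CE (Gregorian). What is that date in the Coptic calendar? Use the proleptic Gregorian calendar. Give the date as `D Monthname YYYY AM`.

30 Paoni 135 AM

Both dates share Julian Day Number 1874272; in the Coptic calendar that is 30 Paoni 135 AM.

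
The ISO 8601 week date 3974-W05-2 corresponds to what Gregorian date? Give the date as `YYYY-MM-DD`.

3974-01-29

ISO week 1 of 3974 is the week containing the first Thursday of 3974.
Week 5, day 2 (Tuesday) lands on 3974-01-29.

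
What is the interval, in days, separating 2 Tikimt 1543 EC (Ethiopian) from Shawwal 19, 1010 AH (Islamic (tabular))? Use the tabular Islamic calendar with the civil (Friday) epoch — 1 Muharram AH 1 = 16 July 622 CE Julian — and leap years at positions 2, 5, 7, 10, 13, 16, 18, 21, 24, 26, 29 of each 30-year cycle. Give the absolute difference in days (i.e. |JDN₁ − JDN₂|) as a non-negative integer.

18813

JDN of the first date = 2287467.
JDN of the second date = 2306280.
|2306280 − 2287467| = 18813.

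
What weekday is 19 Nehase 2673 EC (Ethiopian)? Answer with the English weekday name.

Tuesday

Equivalently 30 August 2681 Gregorian, JDN 2700517.
JDN 2700517 mod 7 = 1, and JDN 0 was a Monday, so this is a Tuesday.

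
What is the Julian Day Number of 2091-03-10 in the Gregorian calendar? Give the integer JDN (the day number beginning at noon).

JDN 2451545 is 1 January 2000 CE (Gregorian); the target day is +33306 days from there, so JDN = 2484851.

2484851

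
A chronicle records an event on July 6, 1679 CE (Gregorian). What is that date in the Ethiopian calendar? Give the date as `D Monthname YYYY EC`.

Julian Day Number of the source date = 2334489.
Converting JDN 2334489 to the Ethiopian calendar gives 2 Hamle 1671 EC.

2 Hamle 1671 EC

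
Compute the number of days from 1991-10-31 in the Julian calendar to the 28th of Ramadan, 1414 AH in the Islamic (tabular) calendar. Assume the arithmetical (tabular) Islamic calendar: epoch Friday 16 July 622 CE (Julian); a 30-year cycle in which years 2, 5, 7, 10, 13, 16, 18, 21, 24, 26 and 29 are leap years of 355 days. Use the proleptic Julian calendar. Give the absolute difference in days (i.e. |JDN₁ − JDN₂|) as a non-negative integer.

First date → JDN 2448574; second date → JDN 2449423.
The interval is |2448574 − 2449423| = 849 days.

849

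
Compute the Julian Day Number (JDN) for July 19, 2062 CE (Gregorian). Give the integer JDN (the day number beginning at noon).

2474390

JDN 2451545 is 1 January 2000 CE (Gregorian); the target day is +22845 days from there, so JDN = 2474390.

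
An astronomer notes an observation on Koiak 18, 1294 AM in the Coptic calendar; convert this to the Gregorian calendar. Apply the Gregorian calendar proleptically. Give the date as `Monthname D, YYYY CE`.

Both dates share Julian Day Number 2297405; in the Gregorian calendar that is 24 December 1577 CE.

December 24, 1577 CE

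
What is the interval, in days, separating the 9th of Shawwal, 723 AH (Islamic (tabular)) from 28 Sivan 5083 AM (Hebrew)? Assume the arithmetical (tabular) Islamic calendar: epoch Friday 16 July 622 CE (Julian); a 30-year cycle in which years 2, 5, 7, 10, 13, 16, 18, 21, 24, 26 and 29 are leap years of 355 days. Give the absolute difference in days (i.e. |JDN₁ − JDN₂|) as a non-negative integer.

131

JDN of the first date = 2204567.
JDN of the second date = 2204436.
|2204436 − 2204567| = 131.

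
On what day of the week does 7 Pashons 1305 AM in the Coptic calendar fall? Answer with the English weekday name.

Friday

In the Gregorian calendar this is 12 May 1589 (JDN 2301562).
2301562 ≡ 4 (mod 7); counting from Monday = 0 gives Friday.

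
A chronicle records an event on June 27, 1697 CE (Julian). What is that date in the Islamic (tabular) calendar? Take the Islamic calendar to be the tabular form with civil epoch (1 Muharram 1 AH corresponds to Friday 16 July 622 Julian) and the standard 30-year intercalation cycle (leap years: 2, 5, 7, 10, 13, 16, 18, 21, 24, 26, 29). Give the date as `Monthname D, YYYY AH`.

Julian Day Number of the source date = 2341065.
Converting JDN 2341065 to the tabular Islamic calendar gives 17 Dhu al-Hijjah 1108 AH.

Dhu al-Hijjah 17, 1108 AH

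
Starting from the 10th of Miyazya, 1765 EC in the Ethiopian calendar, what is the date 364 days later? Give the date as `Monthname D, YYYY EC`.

JDN of the 10th of Miyazya, 1765 EC = 2368741.
2368741 + 364 = 2369105.
JDN 2369105 in the Ethiopian calendar is Miyazya 9, 1766 EC.

Miyazya 9, 1766 EC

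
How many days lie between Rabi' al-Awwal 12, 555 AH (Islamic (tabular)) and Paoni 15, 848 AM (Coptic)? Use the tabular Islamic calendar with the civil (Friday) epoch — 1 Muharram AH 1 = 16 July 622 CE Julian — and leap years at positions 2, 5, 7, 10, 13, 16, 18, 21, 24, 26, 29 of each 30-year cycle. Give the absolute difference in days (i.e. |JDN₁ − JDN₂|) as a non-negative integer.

First date → JDN 2144829; second date → JDN 2134681.
The interval is |2144829 − 2134681| = 10148 days.

10148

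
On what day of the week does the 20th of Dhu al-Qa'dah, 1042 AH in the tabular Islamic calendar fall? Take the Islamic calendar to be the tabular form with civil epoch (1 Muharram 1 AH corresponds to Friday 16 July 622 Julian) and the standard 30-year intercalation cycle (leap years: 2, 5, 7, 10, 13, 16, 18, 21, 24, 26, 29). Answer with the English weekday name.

In the Gregorian calendar this is 29 May 1633 (JDN 2317650).
JDN 2317650 mod 7 = 6, and JDN 0 was a Monday, so this is a Sunday.

Sunday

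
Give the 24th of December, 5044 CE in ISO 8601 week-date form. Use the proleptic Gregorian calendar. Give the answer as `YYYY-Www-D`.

5044-W52-2

The weekday is Tuesday (ISO weekday 2).
That Tuesday belongs to ISO week 52 of ISO year 5044.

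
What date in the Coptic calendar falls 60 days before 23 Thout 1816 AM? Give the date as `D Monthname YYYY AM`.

The starting date is JDN 2487981; 2487981 − 60 = 2487921.
JDN 2487921 corresponds to 29 Epip 1815 AM.

29 Epip 1815 AM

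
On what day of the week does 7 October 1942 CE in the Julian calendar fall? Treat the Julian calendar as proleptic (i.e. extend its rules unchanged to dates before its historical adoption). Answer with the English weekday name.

Equivalently 20 October 1942 Gregorian, JDN 2430653.
2430653 ≡ 1 (mod 7); counting from Monday = 0 gives Tuesday.

Tuesday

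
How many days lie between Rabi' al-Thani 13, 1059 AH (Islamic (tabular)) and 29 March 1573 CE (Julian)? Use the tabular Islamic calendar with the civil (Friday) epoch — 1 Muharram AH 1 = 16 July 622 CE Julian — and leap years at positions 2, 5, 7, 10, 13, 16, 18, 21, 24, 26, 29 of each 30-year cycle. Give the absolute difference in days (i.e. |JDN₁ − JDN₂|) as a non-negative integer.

27777

First date → JDN 2323461; second date → JDN 2295684.
The interval is |2323461 − 2295684| = 27777 days.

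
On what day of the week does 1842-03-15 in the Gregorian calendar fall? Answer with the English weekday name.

JDN 2393910 mod 7 = 1, and JDN 0 was a Monday, so this is a Tuesday.

Tuesday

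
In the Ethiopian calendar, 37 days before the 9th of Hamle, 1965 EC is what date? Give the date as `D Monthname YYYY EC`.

2 Sene 1965 EC

JDN of the 9th of Hamle, 1965 EC = 2441880.
2441880 − 37 = 2441843.
JDN 2441843 in the Ethiopian calendar is 2 Sene 1965 EC.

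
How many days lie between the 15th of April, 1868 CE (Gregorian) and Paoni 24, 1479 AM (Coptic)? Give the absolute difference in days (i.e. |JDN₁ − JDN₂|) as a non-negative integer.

38276

JDN of the first date = 2403438.
JDN of the second date = 2365162.
|2365162 − 2403438| = 38276.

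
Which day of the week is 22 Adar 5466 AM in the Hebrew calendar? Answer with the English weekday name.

In the Gregorian calendar this is 8 March 1706 (JDN 2344230).
JDN 2344230 mod 7 = 0, and JDN 0 was a Monday, so this is a Monday.

Monday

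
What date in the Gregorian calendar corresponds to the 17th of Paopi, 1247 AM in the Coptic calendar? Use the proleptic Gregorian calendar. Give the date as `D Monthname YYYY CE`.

24 October 1530 CE

Both dates share Julian Day Number 2280177; in the Gregorian calendar that is 24 October 1530 CE.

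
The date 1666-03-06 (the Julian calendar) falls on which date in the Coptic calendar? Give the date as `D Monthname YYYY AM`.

10 Paremhat 1382 AM

Julian Day Number of the source date = 2329629.
Converting JDN 2329629 to the Coptic calendar gives 10 Paremhat 1382 AM.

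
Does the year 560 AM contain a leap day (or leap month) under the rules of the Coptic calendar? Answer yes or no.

no

560 mod 4 = 0; in the Coptic calendar a year is leap when year mod 4 = 3, so it is a common year.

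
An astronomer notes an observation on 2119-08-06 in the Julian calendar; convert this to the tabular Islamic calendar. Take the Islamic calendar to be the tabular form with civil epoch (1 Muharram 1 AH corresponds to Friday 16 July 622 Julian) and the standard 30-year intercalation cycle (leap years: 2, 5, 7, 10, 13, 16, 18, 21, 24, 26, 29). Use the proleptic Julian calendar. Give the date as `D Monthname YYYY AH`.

13 Muharram 1544 AH

Both dates share Julian Day Number 2495240; in the tabular Islamic calendar that is 13 Muharram 1544 AH.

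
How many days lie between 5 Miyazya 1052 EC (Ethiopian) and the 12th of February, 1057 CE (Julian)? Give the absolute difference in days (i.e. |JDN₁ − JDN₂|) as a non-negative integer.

1143

First date → JDN 2108313; second date → JDN 2107170.
The interval is |2108313 − 2107170| = 1143 days.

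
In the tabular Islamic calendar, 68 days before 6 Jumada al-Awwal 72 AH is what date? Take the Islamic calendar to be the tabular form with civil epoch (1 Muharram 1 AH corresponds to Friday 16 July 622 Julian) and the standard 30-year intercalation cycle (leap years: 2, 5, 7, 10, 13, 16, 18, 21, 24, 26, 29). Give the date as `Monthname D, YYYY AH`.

Safar 26, 72 AH

Counting 68 days back from JDN 1973723 reaches JDN 1973655, which is Safar 26, 72 AH.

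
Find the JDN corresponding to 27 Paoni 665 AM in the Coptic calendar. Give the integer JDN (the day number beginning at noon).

2067852

Equivalently 26 June 949 (proleptic Gregorian).
JDN 2451545 is 1 January 2000 CE (Gregorian); the target day is −383693 days from there, so JDN = 2067852.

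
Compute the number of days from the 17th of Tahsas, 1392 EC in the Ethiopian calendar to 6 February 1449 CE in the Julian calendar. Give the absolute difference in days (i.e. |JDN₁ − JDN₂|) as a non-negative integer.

17952

JDN of the first date = 2232390.
JDN of the second date = 2250342.
|2250342 − 2232390| = 17952.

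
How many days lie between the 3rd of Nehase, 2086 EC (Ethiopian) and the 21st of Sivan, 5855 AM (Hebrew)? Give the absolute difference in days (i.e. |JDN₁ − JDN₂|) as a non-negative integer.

JDN of the first date = 2486099.
JDN of the second date = 2486417.
|2486417 − 2486099| = 318.

318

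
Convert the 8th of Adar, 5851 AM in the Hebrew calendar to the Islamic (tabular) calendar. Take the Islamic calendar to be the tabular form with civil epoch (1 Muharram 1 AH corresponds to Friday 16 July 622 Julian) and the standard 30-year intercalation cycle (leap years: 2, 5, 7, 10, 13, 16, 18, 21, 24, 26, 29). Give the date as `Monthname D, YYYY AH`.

Julian Day Number of the source date = 2484839.
Converting JDN 2484839 to the tabular Islamic calendar gives 7 Ramadan 1514 AH.

Ramadan 7, 1514 AH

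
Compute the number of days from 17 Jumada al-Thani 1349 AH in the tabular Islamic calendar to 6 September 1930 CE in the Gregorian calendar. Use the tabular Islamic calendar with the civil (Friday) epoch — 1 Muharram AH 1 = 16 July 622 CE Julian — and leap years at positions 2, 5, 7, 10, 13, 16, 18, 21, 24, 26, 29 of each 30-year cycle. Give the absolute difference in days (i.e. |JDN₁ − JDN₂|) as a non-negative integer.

64

First date → JDN 2426290; second date → JDN 2426226.
The interval is |2426290 − 2426226| = 64 days.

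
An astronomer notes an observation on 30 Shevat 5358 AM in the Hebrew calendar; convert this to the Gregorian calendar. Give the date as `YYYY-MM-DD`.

Julian Day Number of the source date = 2304754.
Converting JDN 2304754 to the Gregorian calendar gives 6 February 1598 CE.

1598-02-06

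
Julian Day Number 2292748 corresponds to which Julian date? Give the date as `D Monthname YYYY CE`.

15 March 1565 CE

JDN 2292748 is 25 March 1565 in the proleptic Gregorian calendar.
In the Julian calendar that day is 15 March 1565 CE.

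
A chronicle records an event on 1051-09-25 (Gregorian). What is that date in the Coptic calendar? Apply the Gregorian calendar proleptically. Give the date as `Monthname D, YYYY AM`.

Thout 21, 768 AM

Julian Day Number of the source date = 2105197.
Converting JDN 2105197 to the Coptic calendar gives 21 Thout 768 AM.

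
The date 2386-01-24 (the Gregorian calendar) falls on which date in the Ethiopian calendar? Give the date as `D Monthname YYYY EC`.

Both dates share Julian Day Number 2592552; in the Ethiopian calendar that is 13 Tir 2378 EC.

13 Tir 2378 EC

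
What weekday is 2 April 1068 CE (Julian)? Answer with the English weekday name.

Wednesday

In the proleptic Gregorian calendar this is 8 April 1068 (JDN 2111237).
JDN 2111237 mod 7 = 2, and JDN 0 was a Monday, so this is a Wednesday.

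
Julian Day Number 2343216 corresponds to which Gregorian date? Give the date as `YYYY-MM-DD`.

JDN 2451545 is 1 Jan 2000; 2343216 is −108329 days from there.

1703-05-29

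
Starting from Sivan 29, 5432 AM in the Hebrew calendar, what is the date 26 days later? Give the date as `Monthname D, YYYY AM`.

Tammuz 25, 5432 AM

JDN of Sivan 29, 5432 AM = 2331921.
2331921 + 26 = 2331947.
JDN 2331947 in the Hebrew calendar is Tammuz 25, 5432 AM.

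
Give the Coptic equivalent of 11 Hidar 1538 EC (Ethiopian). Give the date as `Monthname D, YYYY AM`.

The source date corresponds to 17 November 1545 in the proleptic Gregorian calendar (JDN 2285680).
That day falls on 11 Hathor 1262 AM in the Coptic calendar.

Hathor 11, 1262 AM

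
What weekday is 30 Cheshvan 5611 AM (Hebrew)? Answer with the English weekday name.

Tuesday

In the Gregorian calendar this is 5 November 1850 (JDN 2397067).
JDN 2397067 mod 7 = 1, and JDN 0 was a Monday, so this is a Tuesday.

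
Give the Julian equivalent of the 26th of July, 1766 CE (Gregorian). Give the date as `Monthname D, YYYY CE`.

July 15, 1766 CE

For dates in this range the Gregorian date is 11 days ahead of the Julian.
26 July 1766 Gregorian − 11 days → 15 July 1766 Julian.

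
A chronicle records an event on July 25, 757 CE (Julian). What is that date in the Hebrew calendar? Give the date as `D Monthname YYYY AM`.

4 Av 4517 AM

Both dates share Julian Day Number 1997758; in the Hebrew calendar that is 4 Av 4517 AM.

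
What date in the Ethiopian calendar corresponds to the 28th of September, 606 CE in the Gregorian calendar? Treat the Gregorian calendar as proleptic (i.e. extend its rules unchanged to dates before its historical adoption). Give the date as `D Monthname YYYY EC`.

28 Meskerem 599 EC

Julian Day Number of the source date = 1942667.
Converting JDN 1942667 to the Ethiopian calendar gives 28 Meskerem 599 EC.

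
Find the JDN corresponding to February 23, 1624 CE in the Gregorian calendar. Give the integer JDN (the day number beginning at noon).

JDN 2299161 is 15 October 1582 CE (Gregorian); the target day is +15106 days from there, so JDN = 2314267.

2314267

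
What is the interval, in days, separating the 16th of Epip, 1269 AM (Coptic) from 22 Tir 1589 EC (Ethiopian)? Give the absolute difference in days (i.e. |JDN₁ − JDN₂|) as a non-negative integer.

15897

First date → JDN 2288482; second date → JDN 2304379.
The interval is |2288482 − 2304379| = 15897 days.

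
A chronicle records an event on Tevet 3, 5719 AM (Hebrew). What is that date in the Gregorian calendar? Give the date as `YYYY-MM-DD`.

1958-12-14

Julian Day Number of the source date = 2436552.
Converting JDN 2436552 to the Gregorian calendar gives 14 December 1958 CE.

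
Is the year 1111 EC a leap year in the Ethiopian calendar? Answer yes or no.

1111 mod 4 = 3; in the Ethiopian calendar a year is leap when year mod 4 = 3, so it is a leap year.

yes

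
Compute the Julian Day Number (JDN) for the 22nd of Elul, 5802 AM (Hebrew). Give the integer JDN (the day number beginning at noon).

2467135

In the Gregorian calendar the same day is 7 September 2042.
JDN 2400001 is 17 November 1858 CE (Gregorian), MJD 0; the target day is +67134 days from there, so JDN = 2467135.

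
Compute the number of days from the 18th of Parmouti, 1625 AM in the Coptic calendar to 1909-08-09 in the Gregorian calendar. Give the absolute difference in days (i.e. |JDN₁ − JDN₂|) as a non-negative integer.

105

First date → JDN 2418423; second date → JDN 2418528.
The interval is |2418423 − 2418528| = 105 days.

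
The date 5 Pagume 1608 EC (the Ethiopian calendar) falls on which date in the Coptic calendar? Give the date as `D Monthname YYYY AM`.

The source date corresponds to 7 September 1616 in the Gregorian calendar (JDN 2311542).
That day falls on 5 Pi Kogi Enavot 1332 AM in the Coptic calendar.

5 Pi Kogi Enavot 1332 AM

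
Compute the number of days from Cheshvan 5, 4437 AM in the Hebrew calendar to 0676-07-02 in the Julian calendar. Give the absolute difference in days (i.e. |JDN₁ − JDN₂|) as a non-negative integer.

109

First date → JDN 1968259; second date → JDN 1968150.
The interval is |1968259 − 1968150| = 109 days.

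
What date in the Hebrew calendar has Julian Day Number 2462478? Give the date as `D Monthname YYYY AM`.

JDN 2462478 is 7 December 2029 in the Gregorian calendar.
In the Hebrew calendar that day is 1 Tevet 5790 AM.

1 Tevet 5790 AM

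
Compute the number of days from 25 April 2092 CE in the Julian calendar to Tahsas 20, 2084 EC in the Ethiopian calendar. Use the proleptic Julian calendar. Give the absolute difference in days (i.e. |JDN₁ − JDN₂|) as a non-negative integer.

JDN of the first date = 2485276.
JDN of the second date = 2485146.
|2485146 − 2485276| = 130.

130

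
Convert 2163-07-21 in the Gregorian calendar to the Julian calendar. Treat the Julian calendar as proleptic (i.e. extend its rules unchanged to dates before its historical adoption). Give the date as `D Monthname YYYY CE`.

7 July 2163 CE

For dates in this range the Gregorian date is 14 days ahead of the Julian.
21 July 2163 Gregorian − 14 days → 7 July 2163 Julian.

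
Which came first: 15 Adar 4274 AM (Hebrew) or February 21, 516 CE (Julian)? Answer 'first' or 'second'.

The two dates have Julian Day Numbers 1908853 and 1909578 respectively.
Since 1908853 < 1909578, the first date comes first.

first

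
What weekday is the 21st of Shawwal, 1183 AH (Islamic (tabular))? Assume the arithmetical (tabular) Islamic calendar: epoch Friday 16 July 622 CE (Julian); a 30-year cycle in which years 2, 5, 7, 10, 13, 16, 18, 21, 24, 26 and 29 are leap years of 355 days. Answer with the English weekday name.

Saturday

In the Gregorian calendar this is 17 February 1770 (JDN 2367587).
2367587 ≡ 5 (mod 7); counting from Monday = 0 gives Saturday.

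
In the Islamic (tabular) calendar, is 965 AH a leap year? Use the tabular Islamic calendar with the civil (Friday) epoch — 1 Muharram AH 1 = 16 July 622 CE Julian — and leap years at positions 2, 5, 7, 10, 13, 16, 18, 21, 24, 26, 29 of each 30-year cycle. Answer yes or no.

yes

Year 965 AH is year 5 of its 30-year cycle; leap positions are 2, 5, 7, 10, 13, 16, 18, 21, 24, 26, 29, so it is a leap year (355 days).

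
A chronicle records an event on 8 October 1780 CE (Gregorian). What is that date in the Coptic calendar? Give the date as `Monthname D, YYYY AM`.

Thout 30, 1497 AM

Both dates share Julian Day Number 2371473; in the Coptic calendar that is 30 Thout 1497 AM.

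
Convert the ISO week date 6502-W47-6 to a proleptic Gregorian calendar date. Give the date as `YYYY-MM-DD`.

ISO week 1 of 6502 is the week containing the first Thursday of 6502.
Week 47, day 6 (Saturday) lands on 6502-11-25.

6502-11-25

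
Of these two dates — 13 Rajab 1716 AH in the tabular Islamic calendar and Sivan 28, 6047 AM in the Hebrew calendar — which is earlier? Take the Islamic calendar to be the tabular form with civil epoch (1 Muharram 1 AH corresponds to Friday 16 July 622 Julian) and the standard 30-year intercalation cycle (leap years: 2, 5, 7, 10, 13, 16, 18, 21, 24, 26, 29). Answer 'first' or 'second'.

first

Converting both to JDN: 2556368 vs 2556531; the smaller is the first.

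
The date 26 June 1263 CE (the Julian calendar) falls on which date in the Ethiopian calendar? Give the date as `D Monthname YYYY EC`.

2 Hamle 1255 EC

Julian Day Number of the source date = 2182545.
Converting JDN 2182545 to the Ethiopian calendar gives 2 Hamle 1255 EC.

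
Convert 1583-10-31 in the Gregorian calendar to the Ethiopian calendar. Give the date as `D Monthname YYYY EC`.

Both dates share Julian Day Number 2299542; in the Ethiopian calendar that is 23 Tikimt 1576 EC.

23 Tikimt 1576 EC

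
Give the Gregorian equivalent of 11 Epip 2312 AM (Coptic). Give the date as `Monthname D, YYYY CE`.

Both dates share Julian Day Number 2669433; in the Gregorian calendar that is 22 July 2596 CE.

July 22, 2596 CE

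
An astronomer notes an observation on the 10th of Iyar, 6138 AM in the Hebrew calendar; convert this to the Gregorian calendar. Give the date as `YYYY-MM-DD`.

Julian Day Number of the source date = 2589734.
Converting JDN 2589734 to the Gregorian calendar gives 8 May 2378 CE.

2378-05-08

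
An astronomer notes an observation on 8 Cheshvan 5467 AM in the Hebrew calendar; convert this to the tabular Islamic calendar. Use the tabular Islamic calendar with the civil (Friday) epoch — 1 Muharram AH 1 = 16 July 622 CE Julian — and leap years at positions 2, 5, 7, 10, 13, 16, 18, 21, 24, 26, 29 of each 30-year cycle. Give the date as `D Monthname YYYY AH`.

The source date corresponds to 16 October 1706 in the Gregorian calendar (JDN 2344452).
That day falls on 8 Rajab 1118 AH in the tabular Islamic calendar.

8 Rajab 1118 AH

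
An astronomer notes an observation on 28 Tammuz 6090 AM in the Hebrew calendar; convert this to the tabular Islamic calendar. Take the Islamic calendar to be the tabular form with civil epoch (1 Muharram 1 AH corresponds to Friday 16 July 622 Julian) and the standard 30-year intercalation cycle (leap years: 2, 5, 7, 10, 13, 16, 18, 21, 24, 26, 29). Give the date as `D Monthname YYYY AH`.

Julian Day Number of the source date = 2572271.
Converting JDN 2572271 to the tabular Islamic calendar gives 29 Jumada al-Awwal 1761 AH.

29 Jumada al-Awwal 1761 AH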